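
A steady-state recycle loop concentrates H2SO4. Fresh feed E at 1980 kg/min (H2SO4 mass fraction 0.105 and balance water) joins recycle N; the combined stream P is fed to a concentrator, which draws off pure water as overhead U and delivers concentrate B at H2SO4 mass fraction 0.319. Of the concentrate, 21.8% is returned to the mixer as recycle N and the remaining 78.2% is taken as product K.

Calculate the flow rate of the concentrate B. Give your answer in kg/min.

Overall H2SO4 balance (none leaves overhead): H2SO4 in fresh feed = H2SO4 in product, i.e. 1980×0.105 = (1−0.218)·B·0.319.
B = 207.9/(0.319×0.782) = 833.41 kg/min.

833.4 kg/min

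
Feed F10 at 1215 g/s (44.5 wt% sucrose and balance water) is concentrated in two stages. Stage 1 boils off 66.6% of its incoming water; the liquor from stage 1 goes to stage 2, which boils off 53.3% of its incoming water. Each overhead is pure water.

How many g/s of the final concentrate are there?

water in feed = 1215×0.555 = 674.33 g/s.
After stage 1: water left = (1−0.666)×674.33 = 225.22; stream total = 765.9 g/s.
After stage 2: water left = (1−0.533)×225.22 = 105.18; final concentrate = 645.85 g/s.

645.9 g/s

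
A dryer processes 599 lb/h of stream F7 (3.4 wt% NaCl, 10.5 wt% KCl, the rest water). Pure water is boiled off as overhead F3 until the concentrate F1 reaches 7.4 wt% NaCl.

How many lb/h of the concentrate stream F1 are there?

275.2 lb/h

NaCl is conserved: 599×0.034 = 20.366 lb/h all reports to the concentrate.
Concentrate = 20.366/(target fraction) = 275.22 lb/h.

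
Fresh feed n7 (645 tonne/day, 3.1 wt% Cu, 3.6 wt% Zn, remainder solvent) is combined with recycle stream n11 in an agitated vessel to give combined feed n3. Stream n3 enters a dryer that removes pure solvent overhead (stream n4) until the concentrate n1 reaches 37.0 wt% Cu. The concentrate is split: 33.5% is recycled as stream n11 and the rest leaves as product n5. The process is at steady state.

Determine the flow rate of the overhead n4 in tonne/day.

Overall Cu balance (none leaves overhead): Cu in fresh feed = Cu in product, i.e. 645×0.031 = (1−0.335)·n1·0.370.
n1 = 19.995/(0.370×0.665) = 81.264 tonne/day.
Recycle n11 = 0.335×81.264 = 27.223 tonne/day.
Combined feed n3 = 645 + 27.223 = 672.22 tonne/day.
Overhead n4 = n3 − n1 = 672.22 − 81.264 = 590.96 tonne/day.

591 tonne/day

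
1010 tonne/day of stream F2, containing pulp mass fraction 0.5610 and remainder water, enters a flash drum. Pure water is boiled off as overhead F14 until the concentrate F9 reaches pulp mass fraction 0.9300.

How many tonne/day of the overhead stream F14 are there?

400.7 tonne/day

pulp is conserved: 1010×0.561 = 566.61 tonne/day all reports to the concentrate.
Concentrate = 566.61/(target fraction) = 609.26 tonne/day.
Overhead = 1010 − 609.26 = 400.74 tonne/day.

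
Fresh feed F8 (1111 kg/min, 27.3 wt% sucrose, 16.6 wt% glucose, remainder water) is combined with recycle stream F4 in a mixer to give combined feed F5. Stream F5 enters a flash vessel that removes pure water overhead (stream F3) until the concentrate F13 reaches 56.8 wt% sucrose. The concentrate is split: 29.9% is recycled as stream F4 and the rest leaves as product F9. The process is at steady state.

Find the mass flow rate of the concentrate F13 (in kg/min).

761.7 kg/min

Overall sucrose balance (none leaves overhead): sucrose in fresh feed = sucrose in product, i.e. 1111×0.273 = (1−0.299)·F13·0.568.
F13 = 303.3/(0.568×0.701) = 761.75 kg/min.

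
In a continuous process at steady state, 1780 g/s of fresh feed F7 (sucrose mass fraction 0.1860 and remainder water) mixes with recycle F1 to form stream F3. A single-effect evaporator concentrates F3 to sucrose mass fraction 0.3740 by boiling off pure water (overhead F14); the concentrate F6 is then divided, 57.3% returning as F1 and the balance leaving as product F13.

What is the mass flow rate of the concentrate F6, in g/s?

2073 g/s

Overall sucrose balance (none leaves overhead): sucrose in fresh feed = sucrose in product, i.e. 1780×0.186 = (1−0.573)·F6·0.374.
F6 = 331.08/(0.374×0.427) = 2073.2 g/s.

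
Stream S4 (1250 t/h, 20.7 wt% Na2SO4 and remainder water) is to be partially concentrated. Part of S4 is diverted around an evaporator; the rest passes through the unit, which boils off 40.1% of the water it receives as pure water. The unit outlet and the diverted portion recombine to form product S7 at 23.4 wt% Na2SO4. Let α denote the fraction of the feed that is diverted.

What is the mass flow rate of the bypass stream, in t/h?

All 1250×0.207 = 258.75 t/h of Na2SO4 reaches S7, so S7 = 258.75/0.234 = 1105.8 t/h and vapour = 144.23 t/h.
The evaporator receives (1−α)·1250 of feed at 0.793 water and removes 0.401 of that water:
0.401×0.793×(1−α)×1250 = 144.23
(1−α) = 144.23/397.49 = 0.3629;  α = 0.6371.
Bypass flow = 0.6371×1250 = 796.43 t/h.

796.4 t/h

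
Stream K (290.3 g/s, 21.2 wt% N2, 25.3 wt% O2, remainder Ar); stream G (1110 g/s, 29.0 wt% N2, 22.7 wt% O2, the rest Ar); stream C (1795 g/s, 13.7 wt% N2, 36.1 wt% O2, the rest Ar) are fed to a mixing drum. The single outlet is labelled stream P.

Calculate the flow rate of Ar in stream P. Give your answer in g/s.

1593 g/s

Ar out = Ar in = 290.3×0.535 + 1110×0.483 + 1795×0.502 = 1592.5 g/s.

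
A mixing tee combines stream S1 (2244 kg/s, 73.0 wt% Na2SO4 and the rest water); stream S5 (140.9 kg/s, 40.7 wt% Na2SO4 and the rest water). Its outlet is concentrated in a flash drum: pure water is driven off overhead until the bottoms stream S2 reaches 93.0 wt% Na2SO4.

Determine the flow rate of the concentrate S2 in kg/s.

1823 kg/s

Na2SO4 entering = 2244×0.730 + 140.9×0.407 = 1695.5 kg/s.
All Na2SO4 reports to S2, so S2 = 1695.5/0.930 = 1823.1 kg/s.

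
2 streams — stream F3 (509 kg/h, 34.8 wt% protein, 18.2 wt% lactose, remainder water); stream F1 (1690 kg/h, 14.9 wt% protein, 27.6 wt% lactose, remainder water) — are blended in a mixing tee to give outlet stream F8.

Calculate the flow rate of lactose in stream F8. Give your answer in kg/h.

559.1 kg/h

lactose out = lactose in = 509×0.182 + 1690×0.276 = 559.08 kg/h.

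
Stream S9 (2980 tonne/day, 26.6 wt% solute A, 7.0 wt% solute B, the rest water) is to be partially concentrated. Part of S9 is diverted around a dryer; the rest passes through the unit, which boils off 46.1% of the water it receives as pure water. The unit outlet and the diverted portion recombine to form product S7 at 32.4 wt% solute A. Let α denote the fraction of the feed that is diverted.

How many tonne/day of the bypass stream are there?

1237 tonne/day

All 2980×0.266 = 792.68 tonne/day of solute A reaches S7, so S7 = 792.68/0.324 = 2446.5 tonne/day and vapour = 533.46 tonne/day.
The evaporator receives (1−α)·2980 of feed at 0.664 water and removes 0.461 of that water:
0.461×0.664×(1−α)×2980 = 533.46
(1−α) = 533.46/912.19 = 0.5848;  α = 0.4152.
Bypass flow = 0.4152×2980 = 1237.3 tonne/day.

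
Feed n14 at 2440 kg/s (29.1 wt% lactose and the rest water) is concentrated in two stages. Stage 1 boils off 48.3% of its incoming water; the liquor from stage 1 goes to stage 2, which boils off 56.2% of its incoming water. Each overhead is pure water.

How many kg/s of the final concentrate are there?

1102 kg/s

water in feed = 2440×0.709 = 1730 kg/s.
After stage 1: water left = (1−0.483)×1730 = 894.39; stream total = 1604.4 kg/s.
After stage 2: water left = (1−0.562)×894.39 = 391.74; final concentrate = 1101.8 kg/s.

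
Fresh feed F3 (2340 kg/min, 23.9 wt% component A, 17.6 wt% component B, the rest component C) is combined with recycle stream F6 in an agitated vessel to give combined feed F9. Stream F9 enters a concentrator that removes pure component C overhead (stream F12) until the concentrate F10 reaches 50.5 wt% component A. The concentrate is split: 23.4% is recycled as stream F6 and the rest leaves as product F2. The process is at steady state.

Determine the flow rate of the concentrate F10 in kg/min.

1446 kg/min

Overall component A balance (none leaves overhead): component A in fresh feed = component A in product, i.e. 2340×0.239 = (1−0.234)·F10·0.505.
F10 = 559.26/(0.505×0.766) = 1445.8 kg/min.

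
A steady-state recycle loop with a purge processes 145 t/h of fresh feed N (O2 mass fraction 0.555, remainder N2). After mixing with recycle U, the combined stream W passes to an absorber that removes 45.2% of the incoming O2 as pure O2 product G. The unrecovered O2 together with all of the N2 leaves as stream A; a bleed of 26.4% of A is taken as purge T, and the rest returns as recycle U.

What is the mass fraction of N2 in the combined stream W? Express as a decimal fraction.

N2 enters only via N and leaves only via the purge: 145×0.445 = 0.264×(N2 in A), and the absorber passes all N2, so N2 in W = N2 in A = 244.41 t/h.
O2 in W: m_A = 145×0.555 + (1−0.264)·(1−0.452)·m_A, so m_A = 80.475/0.5967 = 134.87 t/h.
W = 134.87 + 244.41 = 379.29 t/h.
N2 fraction in W = 244.41/379.29 = 0.644.

0.644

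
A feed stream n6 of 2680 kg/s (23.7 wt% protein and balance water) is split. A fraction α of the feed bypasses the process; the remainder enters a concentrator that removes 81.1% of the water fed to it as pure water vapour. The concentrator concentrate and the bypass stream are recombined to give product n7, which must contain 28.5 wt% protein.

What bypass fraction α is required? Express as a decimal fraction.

0.728

All 2680×0.237 = 635.16 kg/s of protein reaches n7, so n7 = 635.16/0.285 = 2228.6 kg/s and vapour = 451.37 kg/s.
The evaporator receives (1−α)·2680 of feed at 0.763 water and removes 0.811 of that water:
0.811×0.763×(1−α)×2680 = 451.37
(1−α) = 451.37/1658.4 = 0.2722;  α = 0.7278.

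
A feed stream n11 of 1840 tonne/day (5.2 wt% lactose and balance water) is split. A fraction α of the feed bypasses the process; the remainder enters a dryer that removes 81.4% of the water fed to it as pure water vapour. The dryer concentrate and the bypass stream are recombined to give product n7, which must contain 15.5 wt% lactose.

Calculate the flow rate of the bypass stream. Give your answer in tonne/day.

255.5 tonne/day

All 1840×0.052 = 95.68 tonne/day of lactose reaches n7, so n7 = 95.68/0.155 = 617.29 tonne/day and vapour = 1222.7 tonne/day.
The evaporator receives (1−α)·1840 of feed at 0.948 water and removes 0.814 of that water:
0.814×0.948×(1−α)×1840 = 1222.7
(1−α) = 1222.7/1419.9 = 0.8611;  α = 0.1389.
Bypass flow = 0.1389×1840 = 255.51 tonne/day.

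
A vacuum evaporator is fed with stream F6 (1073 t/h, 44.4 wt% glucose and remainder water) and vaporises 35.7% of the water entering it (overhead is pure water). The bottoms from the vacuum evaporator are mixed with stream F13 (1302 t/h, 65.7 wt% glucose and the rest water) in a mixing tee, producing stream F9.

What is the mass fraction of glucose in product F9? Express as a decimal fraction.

0.616

Vapour removed = 0.357×0.556×1073 = 212.98 t/h; concentrate = 860.02 t/h.
glucose reaching the mixer = 476.41 (from concentrate) + 1302×0.657 = 1331.8 t/h.
Product flow = 860.02 + 1302 = 2162 t/h; glucose fraction = 0.616.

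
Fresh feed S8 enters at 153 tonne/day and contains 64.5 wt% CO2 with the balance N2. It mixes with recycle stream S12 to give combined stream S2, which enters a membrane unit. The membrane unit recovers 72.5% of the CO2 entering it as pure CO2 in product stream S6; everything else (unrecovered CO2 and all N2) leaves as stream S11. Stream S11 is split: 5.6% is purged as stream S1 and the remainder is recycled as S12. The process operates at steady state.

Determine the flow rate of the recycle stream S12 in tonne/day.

950.2 tonne/day

N2 enters only via S8 and leaves only via the purge: 153×0.355 = 0.056×(N2 in S11), and the membrane unit passes all N2, so N2 in S2 = N2 in S11 = 969.91 tonne/day.
CO2 in S2: m_A = 153×0.645 + (1−0.056)·(1−0.725)·m_A, so m_A = 98.685/0.7404 = 133.29 tonne/day.
S11 = (1−0.725)×133.29 + 969.91 = 1006.6 tonne/day.
Recycle S12 = (1−0.056)×1006.6 = 950.2 tonne/day.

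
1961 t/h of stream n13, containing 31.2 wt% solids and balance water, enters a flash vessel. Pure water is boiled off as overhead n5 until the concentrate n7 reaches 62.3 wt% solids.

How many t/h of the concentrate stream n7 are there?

982.1 t/h

solids is conserved: 1961×0.312 = 611.83 t/h all reports to the concentrate.
Concentrate = 611.83/(target fraction) = 982.07 t/h.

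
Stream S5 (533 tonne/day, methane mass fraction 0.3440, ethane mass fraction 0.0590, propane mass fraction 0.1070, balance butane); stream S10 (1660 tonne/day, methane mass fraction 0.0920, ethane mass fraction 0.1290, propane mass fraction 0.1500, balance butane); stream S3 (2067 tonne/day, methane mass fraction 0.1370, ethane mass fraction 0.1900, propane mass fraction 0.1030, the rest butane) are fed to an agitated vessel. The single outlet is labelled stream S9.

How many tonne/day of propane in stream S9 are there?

propane out = propane in = 533×0.107 + 1660×0.150 + 2067×0.103 = 518.93 tonne/day.

518.9 tonne/day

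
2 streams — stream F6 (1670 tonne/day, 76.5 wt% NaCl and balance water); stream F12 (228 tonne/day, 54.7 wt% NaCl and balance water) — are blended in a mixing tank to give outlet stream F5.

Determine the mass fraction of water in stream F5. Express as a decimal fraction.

0.261

Total flow out = 1670 + 228 = 1898 tonne/day.
water in = 1670×0.235 + 228×0.453 = 495.73 tonne/day.
water mass fraction in F5 = 495.73/1898 = 0.261.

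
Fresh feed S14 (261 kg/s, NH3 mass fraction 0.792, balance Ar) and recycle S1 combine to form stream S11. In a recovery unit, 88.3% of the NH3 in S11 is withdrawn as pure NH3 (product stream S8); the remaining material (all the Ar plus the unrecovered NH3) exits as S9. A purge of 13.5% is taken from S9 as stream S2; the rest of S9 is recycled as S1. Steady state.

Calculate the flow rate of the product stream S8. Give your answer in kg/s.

203.1 kg/s

NH3 in S11: m_A = 261×0.792 + (1−0.135)·(1−0.883)·m_A, so m_A = 206.71/0.8988 = 229.99 kg/s.
Product S8 = 0.883×229.99 = 203.08 kg/s.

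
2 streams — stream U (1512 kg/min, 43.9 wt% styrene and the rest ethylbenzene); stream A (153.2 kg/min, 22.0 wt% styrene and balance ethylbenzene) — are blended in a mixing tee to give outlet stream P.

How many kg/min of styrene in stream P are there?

styrene out = styrene in = 1512×0.439 + 153.2×0.220 = 697.47 kg/min.

697.5 kg/min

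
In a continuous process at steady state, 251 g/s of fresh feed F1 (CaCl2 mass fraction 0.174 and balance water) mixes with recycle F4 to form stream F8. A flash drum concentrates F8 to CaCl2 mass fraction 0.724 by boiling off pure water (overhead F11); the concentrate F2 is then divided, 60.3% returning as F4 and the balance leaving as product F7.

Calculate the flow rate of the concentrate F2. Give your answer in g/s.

Overall CaCl2 balance (none leaves overhead): CaCl2 in fresh feed = CaCl2 in product, i.e. 251×0.174 = (1−0.603)·F2·0.724.
F2 = 43.674/(0.724×0.397) = 151.95 g/s.

151.9 g/s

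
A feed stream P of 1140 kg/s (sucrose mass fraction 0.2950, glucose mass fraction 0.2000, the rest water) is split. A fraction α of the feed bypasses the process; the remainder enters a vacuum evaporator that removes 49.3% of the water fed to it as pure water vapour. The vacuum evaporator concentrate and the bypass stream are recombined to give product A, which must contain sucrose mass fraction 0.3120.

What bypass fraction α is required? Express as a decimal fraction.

All 1140×0.295 = 336.3 kg/s of sucrose reaches A, so A = 336.3/0.312 = 1077.9 kg/s and vapour = 62.115 kg/s.
The evaporator receives (1−α)·1140 of feed at 0.505 water and removes 0.493 of that water:
0.493×0.505×(1−α)×1140 = 62.115
(1−α) = 62.115/283.82 = 0.2189;  α = 0.7811.

0.781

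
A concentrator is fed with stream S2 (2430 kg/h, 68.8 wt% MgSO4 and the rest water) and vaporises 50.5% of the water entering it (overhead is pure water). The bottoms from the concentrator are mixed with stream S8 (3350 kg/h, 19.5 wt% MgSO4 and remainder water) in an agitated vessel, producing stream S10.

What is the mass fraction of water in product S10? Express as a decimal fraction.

0.569

Vapour removed = 0.505×0.312×2430 = 382.87 kg/h; concentrate = 2047.1 kg/h.
water reaching the mixer = 375.29 (from concentrate) + 3350×0.805 = 3072 kg/h.
Product flow = 2047.1 + 3350 = 5397.1 kg/h; water fraction = 0.569.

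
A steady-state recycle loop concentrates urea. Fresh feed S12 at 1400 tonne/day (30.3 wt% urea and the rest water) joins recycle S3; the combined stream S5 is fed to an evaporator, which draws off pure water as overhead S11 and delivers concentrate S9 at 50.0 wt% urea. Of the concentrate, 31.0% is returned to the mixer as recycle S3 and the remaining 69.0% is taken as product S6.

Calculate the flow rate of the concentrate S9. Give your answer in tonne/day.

1230 tonne/day

Overall urea balance (none leaves overhead): urea in fresh feed = urea in product, i.e. 1400×0.303 = (1−0.310)·S9·0.500.
S9 = 424.2/(0.500×0.690) = 1229.6 tonne/day.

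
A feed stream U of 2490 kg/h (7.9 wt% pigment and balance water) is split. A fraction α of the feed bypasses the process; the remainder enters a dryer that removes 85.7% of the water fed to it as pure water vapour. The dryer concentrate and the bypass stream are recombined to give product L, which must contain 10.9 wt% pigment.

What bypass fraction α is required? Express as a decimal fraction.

0.651

All 2490×0.079 = 196.71 kg/h of pigment reaches L, so L = 196.71/0.109 = 1804.7 kg/h and vapour = 685.32 kg/h.
The evaporator receives (1−α)·2490 of feed at 0.921 water and removes 0.857 of that water:
0.857×0.921×(1−α)×2490 = 685.32
(1−α) = 685.32/1965.3 = 0.3487;  α = 0.6513.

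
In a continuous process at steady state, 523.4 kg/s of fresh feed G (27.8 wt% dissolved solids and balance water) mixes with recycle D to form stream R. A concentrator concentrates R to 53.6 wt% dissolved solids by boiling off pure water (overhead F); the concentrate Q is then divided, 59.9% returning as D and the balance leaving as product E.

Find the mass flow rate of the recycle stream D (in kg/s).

405.5 kg/s

Overall dissolved solids balance (none leaves overhead): dissolved solids in fresh feed = dissolved solids in product, i.e. 523.4×0.278 = (1−0.599)·Q·0.536.
Q = 145.51/(0.536×0.401) = 676.97 kg/s.
Recycle D = 0.599×676.97 = 405.5 kg/s.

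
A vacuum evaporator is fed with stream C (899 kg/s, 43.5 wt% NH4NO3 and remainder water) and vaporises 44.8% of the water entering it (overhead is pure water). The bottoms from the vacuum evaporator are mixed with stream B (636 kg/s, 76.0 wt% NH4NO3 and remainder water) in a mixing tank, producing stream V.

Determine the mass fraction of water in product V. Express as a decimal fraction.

Vapour removed = 0.448×0.565×899 = 227.55 kg/s; concentrate = 671.45 kg/s.
water reaching the mixer = 280.38 (from concentrate) + 636×0.240 = 433.02 kg/s.
Product flow = 671.45 + 636 = 1307.4 kg/s; water fraction = 0.3312.

0.3312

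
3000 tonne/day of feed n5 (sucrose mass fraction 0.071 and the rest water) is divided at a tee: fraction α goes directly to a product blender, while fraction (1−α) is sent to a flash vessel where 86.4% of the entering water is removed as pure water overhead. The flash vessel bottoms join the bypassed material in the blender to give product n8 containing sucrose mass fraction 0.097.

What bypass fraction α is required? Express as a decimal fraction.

All 3000×0.071 = 213 tonne/day of sucrose reaches n8, so n8 = 213/0.097 = 2195.9 tonne/day and vapour = 804.12 tonne/day.
The evaporator receives (1−α)·3000 of feed at 0.929 water and removes 0.864 of that water:
0.864×0.929×(1−α)×3000 = 804.12
(1−α) = 804.12/2408 = 0.3339;  α = 0.6661.

0.666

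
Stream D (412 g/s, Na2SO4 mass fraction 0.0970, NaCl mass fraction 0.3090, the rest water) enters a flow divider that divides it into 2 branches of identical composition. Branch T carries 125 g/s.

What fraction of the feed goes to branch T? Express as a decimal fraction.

Fraction to T = 125/412 = 0.3034.

0.303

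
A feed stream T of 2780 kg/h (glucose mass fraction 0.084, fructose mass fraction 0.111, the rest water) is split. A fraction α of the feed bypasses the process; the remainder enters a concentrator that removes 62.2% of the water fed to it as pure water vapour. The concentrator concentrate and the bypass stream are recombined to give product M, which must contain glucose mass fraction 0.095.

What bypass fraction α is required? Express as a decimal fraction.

All 2780×0.084 = 233.52 kg/h of glucose reaches M, so M = 233.52/0.095 = 2458.1 kg/h and vapour = 321.89 kg/h.
The evaporator receives (1−α)·2780 of feed at 0.805 water and removes 0.622 of that water:
0.622×0.805×(1−α)×2780 = 321.89
(1−α) = 321.89/1392 = 0.2313;  α = 0.7687.

0.769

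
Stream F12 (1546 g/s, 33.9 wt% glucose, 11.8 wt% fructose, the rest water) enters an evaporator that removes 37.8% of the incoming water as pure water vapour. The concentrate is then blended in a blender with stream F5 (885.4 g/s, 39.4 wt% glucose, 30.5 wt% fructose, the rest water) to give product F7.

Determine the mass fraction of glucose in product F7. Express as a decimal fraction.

Vapour removed = 0.378×0.543×1546 = 317.32 g/s; concentrate = 1228.7 g/s.
glucose reaching the mixer = 524.09 (from concentrate) + 885.4×0.394 = 872.94 g/s.
Product flow = 1228.7 + 885.4 = 2114.1 g/s; glucose fraction = 0.413.

0.413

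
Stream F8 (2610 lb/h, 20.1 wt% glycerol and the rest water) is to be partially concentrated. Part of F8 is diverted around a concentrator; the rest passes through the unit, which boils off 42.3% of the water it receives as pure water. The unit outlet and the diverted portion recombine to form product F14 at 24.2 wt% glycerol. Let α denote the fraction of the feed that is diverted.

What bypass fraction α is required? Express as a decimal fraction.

0.499

All 2610×0.201 = 524.61 lb/h of glycerol reaches F14, so F14 = 524.61/0.242 = 2167.8 lb/h and vapour = 442.19 lb/h.
The evaporator receives (1−α)·2610 of feed at 0.799 water and removes 0.423 of that water:
0.423×0.799×(1−α)×2610 = 442.19
(1−α) = 442.19/882.12 = 0.5013;  α = 0.4987.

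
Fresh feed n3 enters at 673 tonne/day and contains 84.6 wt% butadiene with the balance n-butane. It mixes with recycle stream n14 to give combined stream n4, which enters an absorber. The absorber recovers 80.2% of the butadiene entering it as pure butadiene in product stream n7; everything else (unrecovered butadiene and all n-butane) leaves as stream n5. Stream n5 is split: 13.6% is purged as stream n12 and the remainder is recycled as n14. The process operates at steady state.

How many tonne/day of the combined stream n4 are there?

1449 tonne/day

n-butane enters only via n3 and leaves only via the purge: 673×0.154 = 0.136×(n-butane in n5), and the absorber passes all n-butane, so n-butane in n4 = n-butane in n5 = 762.07 tonne/day.
butadiene in n4: m_A = 673×0.846 + (1−0.136)·(1−0.802)·m_A, so m_A = 569.36/0.8289 = 686.86 tonne/day.
n4 = 686.86 + 762.07 = 1448.9 tonne/day.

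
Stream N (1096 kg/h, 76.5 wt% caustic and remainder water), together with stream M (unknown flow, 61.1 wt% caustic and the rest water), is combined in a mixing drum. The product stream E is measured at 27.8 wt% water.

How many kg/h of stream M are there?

424.6 kg/h

Let M be the unknown flow. Total out = 1096 + M.
water balance: 257.56 + 0.389·M = 0.278·(1096 + M)
(0.389 − 0.278)·M = 0.278×1096 − 257.56 = 47.128
M = 47.128 / 0.111 = 424.58 kg/h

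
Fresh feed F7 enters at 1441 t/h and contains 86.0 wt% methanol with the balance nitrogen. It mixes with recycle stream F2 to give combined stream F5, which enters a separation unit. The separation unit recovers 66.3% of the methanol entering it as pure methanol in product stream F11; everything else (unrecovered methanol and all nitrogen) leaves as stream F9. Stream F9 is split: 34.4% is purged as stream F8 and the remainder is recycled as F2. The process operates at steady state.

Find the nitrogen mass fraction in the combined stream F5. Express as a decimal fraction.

0.269

nitrogen enters only via F7 and leaves only via the purge: 1441×0.140 = 0.344×(nitrogen in F9), and the separation unit passes all nitrogen, so nitrogen in F5 = nitrogen in F9 = 586.45 t/h.
methanol in F5: m_A = 1441×0.860 + (1−0.344)·(1−0.663)·m_A, so m_A = 1239.3/0.7789 = 1591 t/h.
F5 = 1591 + 586.45 = 2177.4 t/h.
nitrogen fraction in F5 = 586.45/2177.4 = 0.269.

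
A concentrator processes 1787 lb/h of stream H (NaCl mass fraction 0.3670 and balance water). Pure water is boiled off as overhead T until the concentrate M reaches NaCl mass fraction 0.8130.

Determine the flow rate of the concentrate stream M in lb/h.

806.7 lb/h

NaCl is conserved: 1787×0.367 = 655.83 lb/h all reports to the concentrate.
Concentrate = 655.83/(target fraction) = 806.68 lb/h.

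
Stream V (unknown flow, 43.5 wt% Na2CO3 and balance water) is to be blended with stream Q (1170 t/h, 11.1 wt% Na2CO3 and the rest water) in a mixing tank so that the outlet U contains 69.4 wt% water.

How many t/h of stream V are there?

1769 t/h

Let V be the unknown flow. Total out = 1170 + V.
water balance: 1040.1 + 0.565·V = 0.694·(1170 + V)
(0.565 − 0.694)·V = 0.694×1170 − 1040.1 = -228.15
V = -228.15 / -0.129 = 1768.6 t/h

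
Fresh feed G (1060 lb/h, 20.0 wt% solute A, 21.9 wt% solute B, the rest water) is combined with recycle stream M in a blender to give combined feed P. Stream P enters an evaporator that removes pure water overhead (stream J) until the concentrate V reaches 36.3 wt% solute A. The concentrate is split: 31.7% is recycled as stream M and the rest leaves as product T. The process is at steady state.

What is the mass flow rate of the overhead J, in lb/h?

476 lb/h

Overall solute A balance (none leaves overhead): solute A in fresh feed = solute A in product, i.e. 1060×0.200 = (1−0.317)·V·0.363.
V = 212/(0.363×0.683) = 855.08 lb/h.
Recycle M = 0.317×855.08 = 271.06 lb/h.
Combined feed P = 1060 + 271.06 = 1331.1 lb/h.
Overhead J = P − V = 1331.1 − 855.08 = 475.98 lb/h.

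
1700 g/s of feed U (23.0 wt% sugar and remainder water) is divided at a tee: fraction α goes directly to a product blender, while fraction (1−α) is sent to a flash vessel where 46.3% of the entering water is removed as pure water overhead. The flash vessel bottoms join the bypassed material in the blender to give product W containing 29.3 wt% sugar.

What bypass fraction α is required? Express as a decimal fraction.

All 1700×0.230 = 391 g/s of sugar reaches W, so W = 391/0.293 = 1334.5 g/s and vapour = 365.53 g/s.
The evaporator receives (1−α)·1700 of feed at 0.770 water and removes 0.463 of that water:
0.463×0.770×(1−α)×1700 = 365.53
(1−α) = 365.53/606.07 = 0.6031;  α = 0.3969.

0.397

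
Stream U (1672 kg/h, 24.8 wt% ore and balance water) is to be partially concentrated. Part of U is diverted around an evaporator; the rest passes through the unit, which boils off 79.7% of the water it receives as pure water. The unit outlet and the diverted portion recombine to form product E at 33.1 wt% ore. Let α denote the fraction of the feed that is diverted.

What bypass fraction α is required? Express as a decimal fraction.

0.582

All 1672×0.248 = 414.66 kg/h of ore reaches E, so E = 414.66/0.331 = 1252.7 kg/h and vapour = 419.26 kg/h.
The evaporator receives (1−α)·1672 of feed at 0.752 water and removes 0.797 of that water:
0.797×0.752×(1−α)×1672 = 419.26
(1−α) = 419.26/1002.1 = 0.4184;  α = 0.5816.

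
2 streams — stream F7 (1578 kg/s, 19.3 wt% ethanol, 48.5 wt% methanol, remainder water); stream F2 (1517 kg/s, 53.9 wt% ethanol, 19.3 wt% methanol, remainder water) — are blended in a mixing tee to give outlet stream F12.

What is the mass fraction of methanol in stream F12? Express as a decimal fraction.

Total flow out = 1578 + 1517 = 3095 kg/s.
methanol in = 1578×0.485 + 1517×0.193 = 1058.1 kg/s.
methanol mass fraction in F12 = 1058.1/3095 = 0.342.

0.342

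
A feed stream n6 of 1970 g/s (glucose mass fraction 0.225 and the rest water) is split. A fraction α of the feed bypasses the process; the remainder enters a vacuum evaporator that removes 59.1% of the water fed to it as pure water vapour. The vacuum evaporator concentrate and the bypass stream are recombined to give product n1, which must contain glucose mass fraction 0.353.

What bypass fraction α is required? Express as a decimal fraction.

All 1970×0.225 = 443.25 g/s of glucose reaches n1, so n1 = 443.25/0.353 = 1255.7 g/s and vapour = 714.33 g/s.
The evaporator receives (1−α)·1970 of feed at 0.775 water and removes 0.591 of that water:
0.591×0.775×(1−α)×1970 = 714.33
(1−α) = 714.33/902.31 = 0.7917;  α = 0.2083.

0.208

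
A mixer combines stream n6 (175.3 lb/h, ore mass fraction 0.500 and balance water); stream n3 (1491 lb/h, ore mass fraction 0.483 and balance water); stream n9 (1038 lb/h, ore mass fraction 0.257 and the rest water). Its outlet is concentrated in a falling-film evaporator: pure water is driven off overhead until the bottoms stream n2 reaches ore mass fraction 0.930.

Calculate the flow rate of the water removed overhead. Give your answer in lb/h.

1549 lb/h

ore entering = 175.3×0.500 + 1491×0.483 + 1038×0.257 = 1074.6 lb/h.
All ore reports to n2, so n2 = 1074.6/0.930 = 1155.5 lb/h.
Total feed = 2704.3 lb/h; overhead = 2704.3 − 1155.5 = 1548.8 lb/h.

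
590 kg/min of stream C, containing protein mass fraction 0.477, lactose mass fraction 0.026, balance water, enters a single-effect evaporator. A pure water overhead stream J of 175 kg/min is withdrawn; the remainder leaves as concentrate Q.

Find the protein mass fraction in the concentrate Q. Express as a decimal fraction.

protein is not removed: 590×0.477 = 281.43 kg/min of protein enters Q.
Concentrate = 590 − 175 = 415 kg/min.
Mass fraction = 281.43/415 = 0.678.

0.678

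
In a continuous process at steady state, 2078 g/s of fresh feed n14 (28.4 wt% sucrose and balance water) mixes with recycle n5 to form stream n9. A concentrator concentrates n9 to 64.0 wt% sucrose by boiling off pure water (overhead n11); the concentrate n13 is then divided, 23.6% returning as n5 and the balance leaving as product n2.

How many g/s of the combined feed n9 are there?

2363 g/s

Overall sucrose balance (none leaves overhead): sucrose in fresh feed = sucrose in product, i.e. 2078×0.284 = (1−0.236)·n13·0.640.
n13 = 590.15/(0.640×0.764) = 1207 g/s.
Recycle n5 = 0.236×1207 = 284.84 g/s.
Combined feed n9 = 2078 + 284.84 = 2362.8 g/s.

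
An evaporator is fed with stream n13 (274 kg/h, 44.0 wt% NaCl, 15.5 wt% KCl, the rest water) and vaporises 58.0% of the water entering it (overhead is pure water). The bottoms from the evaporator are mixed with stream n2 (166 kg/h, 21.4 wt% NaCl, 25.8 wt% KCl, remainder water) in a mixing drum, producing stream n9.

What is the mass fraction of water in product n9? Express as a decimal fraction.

Vapour removed = 0.580×0.405×274 = 64.363 kg/h; concentrate = 209.64 kg/h.
water reaching the mixer = 46.607 (from concentrate) + 166×0.528 = 134.26 kg/h.
Product flow = 209.64 + 166 = 375.64 kg/h; water fraction = 0.3574.

0.3574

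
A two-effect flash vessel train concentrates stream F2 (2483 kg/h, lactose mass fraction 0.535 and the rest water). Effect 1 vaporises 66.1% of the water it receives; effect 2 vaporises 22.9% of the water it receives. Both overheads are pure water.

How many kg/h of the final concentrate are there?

1630 kg/h

water in feed = 2483×0.465 = 1154.6 kg/h.
After stage 1: water left = (1−0.661)×1154.6 = 391.41; stream total = 1719.8 kg/h.
After stage 2: water left = (1−0.229)×391.41 = 301.78; final concentrate = 1630.2 kg/h.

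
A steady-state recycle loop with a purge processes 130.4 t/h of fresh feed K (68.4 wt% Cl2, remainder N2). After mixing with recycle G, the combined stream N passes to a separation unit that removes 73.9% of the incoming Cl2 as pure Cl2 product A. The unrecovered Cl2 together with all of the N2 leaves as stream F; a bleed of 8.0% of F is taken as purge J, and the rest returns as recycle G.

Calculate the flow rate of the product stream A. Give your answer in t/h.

Cl2 in N: m_A = 130.4×0.684 + (1−0.080)·(1−0.739)·m_A, so m_A = 89.194/0.7599 = 117.38 t/h.
Product A = 0.739×117.38 = 86.743 t/h.

86.74 t/h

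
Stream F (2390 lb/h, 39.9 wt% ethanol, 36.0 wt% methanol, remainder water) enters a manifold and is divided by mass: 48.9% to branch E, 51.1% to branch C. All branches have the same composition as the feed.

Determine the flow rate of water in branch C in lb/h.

Branch C total = 0.511×2390 = 1221.3 lb/h.
water in C = 0.241×1221.3 = 294.33 lb/h.

294.3 lb/h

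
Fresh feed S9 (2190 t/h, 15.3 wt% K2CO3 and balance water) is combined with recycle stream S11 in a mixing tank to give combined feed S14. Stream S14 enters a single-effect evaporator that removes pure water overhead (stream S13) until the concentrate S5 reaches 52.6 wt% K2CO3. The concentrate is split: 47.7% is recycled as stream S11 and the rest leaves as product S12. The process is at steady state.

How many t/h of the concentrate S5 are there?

Overall K2CO3 balance (none leaves overhead): K2CO3 in fresh feed = K2CO3 in product, i.e. 2190×0.153 = (1−0.477)·S5·0.526.
S5 = 335.07/(0.526×0.523) = 1218 t/h.

1218 t/h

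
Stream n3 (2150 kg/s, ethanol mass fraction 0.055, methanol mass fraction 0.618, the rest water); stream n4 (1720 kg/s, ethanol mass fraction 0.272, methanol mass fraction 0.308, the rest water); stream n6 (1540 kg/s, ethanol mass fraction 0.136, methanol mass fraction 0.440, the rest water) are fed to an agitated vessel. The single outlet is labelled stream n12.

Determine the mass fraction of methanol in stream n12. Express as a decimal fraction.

Total flow out = 2150 + 1720 + 1540 = 5410 kg/s.
methanol in = 2150×0.618 + 1720×0.308 + 1540×0.440 = 2536.1 kg/s.
methanol mass fraction in n12 = 2536.1/5410 = 0.469.

0.469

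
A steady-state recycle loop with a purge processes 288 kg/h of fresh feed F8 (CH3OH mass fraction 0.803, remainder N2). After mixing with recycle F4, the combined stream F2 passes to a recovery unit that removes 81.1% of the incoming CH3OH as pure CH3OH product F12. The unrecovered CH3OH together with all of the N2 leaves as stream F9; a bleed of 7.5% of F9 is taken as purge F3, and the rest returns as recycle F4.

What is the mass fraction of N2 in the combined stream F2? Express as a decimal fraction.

0.730

N2 enters only via F8 and leaves only via the purge: 288×0.197 = 0.075×(N2 in F9), and the recovery unit passes all N2, so N2 in F2 = N2 in F9 = 756.48 kg/h.
CH3OH in F2: m_A = 288×0.803 + (1−0.075)·(1−0.811)·m_A, so m_A = 231.26/0.8252 = 280.26 kg/h.
F2 = 280.26 + 756.48 = 1036.7 kg/h.
N2 fraction in F2 = 756.48/1036.7 = 0.730.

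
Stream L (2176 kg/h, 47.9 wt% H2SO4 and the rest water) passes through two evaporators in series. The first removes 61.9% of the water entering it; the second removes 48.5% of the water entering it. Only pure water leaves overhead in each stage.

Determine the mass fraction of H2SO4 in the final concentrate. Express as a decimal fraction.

0.824

water in feed = 2176×0.521 = 1133.7 kg/h.
After stage 1: water left = (1−0.619)×1133.7 = 431.94; stream total = 1474.2 kg/h.
After stage 2: water left = (1−0.485)×431.94 = 222.45; final concentrate = 1264.8 kg/h.
H2SO4 fraction = 1042.3/1264.8 = 0.824.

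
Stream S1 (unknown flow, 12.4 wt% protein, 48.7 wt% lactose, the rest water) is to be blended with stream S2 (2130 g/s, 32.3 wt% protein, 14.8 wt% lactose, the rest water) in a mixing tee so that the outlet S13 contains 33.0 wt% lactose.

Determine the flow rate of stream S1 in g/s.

2469 g/s

Let S1 be the unknown flow. Total out = 2130 + S1.
lactose balance: 315.24 + 0.487·S1 = 0.330·(2130 + S1)
(0.487 − 0.330)·S1 = 0.330×2130 − 315.24 = 387.66
S1 = 387.66 / 0.157 = 2469.2 g/s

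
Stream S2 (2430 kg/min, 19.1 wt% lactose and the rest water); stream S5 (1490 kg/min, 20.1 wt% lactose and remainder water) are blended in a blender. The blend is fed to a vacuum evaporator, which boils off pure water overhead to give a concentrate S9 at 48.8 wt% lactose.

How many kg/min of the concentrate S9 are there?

1565 kg/min

lactose entering = 2430×0.191 + 1490×0.201 = 763.62 kg/min.
All lactose reports to S9, so S9 = 763.62/0.488 = 1564.8 kg/min.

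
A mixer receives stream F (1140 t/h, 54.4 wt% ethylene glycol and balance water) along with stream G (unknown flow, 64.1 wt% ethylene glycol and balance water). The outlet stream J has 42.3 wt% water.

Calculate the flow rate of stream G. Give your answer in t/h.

587.8 t/h

Let G be the unknown flow. Total out = 1140 + G.
water balance: 519.84 + 0.359·G = 0.423·(1140 + G)
(0.359 − 0.423)·G = 0.423×1140 − 519.84 = -37.62
G = -37.62 / -0.064 = 587.81 t/h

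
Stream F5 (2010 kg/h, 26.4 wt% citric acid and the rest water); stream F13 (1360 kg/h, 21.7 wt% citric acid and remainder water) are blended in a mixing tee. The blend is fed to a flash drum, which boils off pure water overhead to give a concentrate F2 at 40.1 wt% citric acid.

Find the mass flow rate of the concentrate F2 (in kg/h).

citric acid entering = 2010×0.264 + 1360×0.217 = 825.76 kg/h.
All citric acid reports to F2, so F2 = 825.76/0.401 = 2059.3 kg/h.

2059 kg/h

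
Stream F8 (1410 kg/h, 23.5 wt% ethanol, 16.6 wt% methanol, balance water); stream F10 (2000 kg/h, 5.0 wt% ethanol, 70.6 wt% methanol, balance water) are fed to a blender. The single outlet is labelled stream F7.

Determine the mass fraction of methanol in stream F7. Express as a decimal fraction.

Total flow out = 1410 + 2000 = 3410 kg/h.
methanol in = 1410×0.166 + 2000×0.706 = 1646.1 kg/h.
methanol mass fraction in F7 = 1646.1/3410 = 0.483.

0.483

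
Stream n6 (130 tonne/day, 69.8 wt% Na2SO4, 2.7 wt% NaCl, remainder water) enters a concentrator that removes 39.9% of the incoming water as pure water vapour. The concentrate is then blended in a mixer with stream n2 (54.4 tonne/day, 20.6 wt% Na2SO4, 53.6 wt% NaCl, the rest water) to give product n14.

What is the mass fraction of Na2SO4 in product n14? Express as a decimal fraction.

0.599

Vapour removed = 0.399×0.275×130 = 14.264 tonne/day; concentrate = 115.74 tonne/day.
Na2SO4 reaching the mixer = 90.74 (from concentrate) + 54.4×0.206 = 101.95 tonne/day.
Product flow = 115.74 + 54.4 = 170.14 tonne/day; Na2SO4 fraction = 0.599.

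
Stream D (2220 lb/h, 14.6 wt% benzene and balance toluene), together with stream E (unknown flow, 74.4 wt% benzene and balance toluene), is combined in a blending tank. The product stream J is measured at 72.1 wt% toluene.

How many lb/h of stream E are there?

Let E be the unknown flow. Total out = 2220 + E.
toluene balance: 1895.9 + 0.256·E = 0.721·(2220 + E)
(0.256 − 0.721)·E = 0.721×2220 − 1895.9 = -295.26
E = -295.26 / -0.465 = 634.97 lb/h

635 lb/h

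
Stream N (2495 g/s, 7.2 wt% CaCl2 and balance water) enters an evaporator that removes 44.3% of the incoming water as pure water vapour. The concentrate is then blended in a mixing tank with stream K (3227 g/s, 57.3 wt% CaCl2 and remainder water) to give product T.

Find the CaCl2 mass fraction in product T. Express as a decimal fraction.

0.432

Vapour removed = 0.443×0.928×2495 = 1025.7 g/s; concentrate = 1469.3 g/s.
CaCl2 reaching the mixer = 179.64 (from concentrate) + 3227×0.573 = 2028.7 g/s.
Product flow = 1469.3 + 3227 = 4696.3 g/s; CaCl2 fraction = 0.432.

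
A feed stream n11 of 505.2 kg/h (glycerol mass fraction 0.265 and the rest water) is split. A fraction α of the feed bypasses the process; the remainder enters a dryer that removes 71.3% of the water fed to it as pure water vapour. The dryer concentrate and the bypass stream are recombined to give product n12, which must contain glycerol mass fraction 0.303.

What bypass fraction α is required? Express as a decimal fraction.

All 505.2×0.265 = 133.88 kg/h of glycerol reaches n12, so n12 = 133.88/0.303 = 441.84 kg/h and vapour = 63.358 kg/h.
The evaporator receives (1−α)·505.2 of feed at 0.735 water and removes 0.713 of that water:
0.713×0.735×(1−α)×505.2 = 63.358
(1−α) = 63.358/264.75 = 0.2393;  α = 0.7607.

0.761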